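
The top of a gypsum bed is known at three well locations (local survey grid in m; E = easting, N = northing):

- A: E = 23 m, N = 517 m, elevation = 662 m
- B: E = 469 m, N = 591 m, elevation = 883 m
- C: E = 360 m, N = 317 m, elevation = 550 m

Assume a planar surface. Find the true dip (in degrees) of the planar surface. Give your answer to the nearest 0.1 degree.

48.6°

Let the plane be z = a·E + b·N + c.
B−A: 446a + 74b = 221;  C−A: 337a − 200b = −112.
Solving gives a = 0.31464, b = 1.09016.
Gradient magnitude |∇z| = √(a² + b²) = √(0.09900 + 1.18845) = 1.13466.
True dip = arctan(1.13466) = 48.6°, dipping toward SSW (azimuth ≈ 196°).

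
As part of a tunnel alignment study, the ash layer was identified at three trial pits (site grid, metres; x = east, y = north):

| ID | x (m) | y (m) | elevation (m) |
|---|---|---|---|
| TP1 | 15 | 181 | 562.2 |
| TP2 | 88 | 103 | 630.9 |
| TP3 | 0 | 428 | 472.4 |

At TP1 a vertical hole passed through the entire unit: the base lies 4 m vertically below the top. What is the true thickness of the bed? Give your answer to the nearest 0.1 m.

3.3 m

Two edge vectors: TP1→TP2 = (73, -78, 68.7), TP1→TP3 = (-15, 247, -89.8).
Normal n = (TP1→TP2) × (TP1→TP3) = (-9964.5, 5524.9, 16861).
So ∂z/∂x = −n_x/n_z = 0.59098 and ∂z/∂y = −n_y/n_z = −0.32767.
|∇z| = √(a²+b²) = 0.67574, so dip δ = arctan(0.67574) = 34.05°.
True thickness = vertical thickness × cos δ = 4 × cos 34.05° = 3.3 m.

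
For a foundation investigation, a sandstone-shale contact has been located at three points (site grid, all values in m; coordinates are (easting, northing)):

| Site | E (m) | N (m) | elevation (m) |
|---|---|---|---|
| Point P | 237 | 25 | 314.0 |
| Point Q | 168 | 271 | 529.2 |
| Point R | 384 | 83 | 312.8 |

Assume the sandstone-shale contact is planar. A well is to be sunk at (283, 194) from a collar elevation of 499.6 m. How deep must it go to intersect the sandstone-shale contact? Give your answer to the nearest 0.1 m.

67.5 m

Two edge vectors: Point P→Point Q = (-69, 246, 215.2), Point P→Point R = (147, 58, -1.2).
Normal n = (Point P→Point Q) × (Point P→Point R) = (-12776.8, 31551.6, -40164).
So ∂z/∂E = −n_x/n_z = −0.31812 and ∂z/∂N = −n_y/n_z = 0.78557.
Intercept c from Point P: 314 + 75.39 − 19.64 = 369.75.
At (283, 194): z_contact = −90.03 + 152.40 + 369.75 = 432.13 m.
Depth below ground = 499.6 − 432.13 = 67.5 m.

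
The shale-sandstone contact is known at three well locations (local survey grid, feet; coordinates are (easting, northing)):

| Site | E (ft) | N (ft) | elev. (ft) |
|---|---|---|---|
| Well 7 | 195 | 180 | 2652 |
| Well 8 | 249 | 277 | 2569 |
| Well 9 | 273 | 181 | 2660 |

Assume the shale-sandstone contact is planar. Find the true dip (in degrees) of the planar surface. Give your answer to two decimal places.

42.81°

Two edge vectors: Well 7→Well 8 = (54, 97, -83), Well 7→Well 9 = (78, 1, 8).
Normal n = (Well 7→Well 8) × (Well 7→Well 9) = (859, -6906, -7512).
So ∂z/∂E = −n_x/n_z = 0.11435 and ∂z/∂N = −n_y/n_z = −0.91933.
Gradient magnitude |∇z| = √(a² + b²) = √(0.01308 + 0.84517) = 0.92641.
True dip = arctan(0.92641) = 42.81°, dipping toward N (azimuth ≈ 353°).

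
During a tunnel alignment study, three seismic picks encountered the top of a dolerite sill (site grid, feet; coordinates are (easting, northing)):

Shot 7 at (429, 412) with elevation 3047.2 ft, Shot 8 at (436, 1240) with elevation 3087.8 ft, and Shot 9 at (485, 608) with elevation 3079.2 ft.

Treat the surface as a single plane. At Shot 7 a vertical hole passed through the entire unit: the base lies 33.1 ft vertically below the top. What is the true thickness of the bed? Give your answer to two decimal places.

30.58 ft

Two edge vectors: Shot 7→Shot 8 = (7, 828, 40.6), Shot 7→Shot 9 = (56, 196, 32).
Normal n = (Shot 7→Shot 8) × (Shot 7→Shot 9) = (18538.4, 2049.6, -44996).
So ∂z/∂E = −n_x/n_z = 0.41200 and ∂z/∂N = −n_y/n_z = 0.04555.
|∇z| = √(a²+b²) = 0.41451, so dip δ = arctan(0.41451) = 22.51°.
True thickness = vertical thickness × cos δ = 33.1 × cos 22.51° = 30.58 ft.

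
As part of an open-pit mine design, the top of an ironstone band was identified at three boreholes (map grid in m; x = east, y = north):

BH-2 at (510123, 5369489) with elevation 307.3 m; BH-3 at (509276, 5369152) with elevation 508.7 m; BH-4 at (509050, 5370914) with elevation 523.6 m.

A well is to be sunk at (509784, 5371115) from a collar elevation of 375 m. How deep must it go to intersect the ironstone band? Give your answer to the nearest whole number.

Let the plane be z = a·x + b·y + c.
BH-3−BH-2: −847a − 337b = 201.4;  BH-4−BH-2: −1073a + 1425b = 216.3.
Solving gives a = −0.22943619, b = −0.02097195.
Then c = 307.3 − a·510123 − b·5369489 = 229956.64.
At (509784, 5371115): z_contact = −116962.9 − 112642.8 + 229956.64 = 351.0 m.
Depth below ground = 375 − 351.0 = 24 m.

24 m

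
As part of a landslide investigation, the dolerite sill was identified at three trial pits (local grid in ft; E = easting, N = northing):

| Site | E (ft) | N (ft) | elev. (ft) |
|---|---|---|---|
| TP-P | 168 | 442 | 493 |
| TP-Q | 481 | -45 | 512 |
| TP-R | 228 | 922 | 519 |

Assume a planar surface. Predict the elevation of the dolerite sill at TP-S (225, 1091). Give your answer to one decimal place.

Let the plane be z = a·E + b·N + c.
TP-Q−TP-P: 313a − 487b = 19;  TP-R−TP-P: 60a + 480b = 26.
Solving gives a = 0.121375, b = 0.038995.
Then c = 493 − a·168 − b·442 = 455.37.
At (225, 1091): z = 27.3 + 42.5 + 455.37 = 525.2 ft.

525.2 ft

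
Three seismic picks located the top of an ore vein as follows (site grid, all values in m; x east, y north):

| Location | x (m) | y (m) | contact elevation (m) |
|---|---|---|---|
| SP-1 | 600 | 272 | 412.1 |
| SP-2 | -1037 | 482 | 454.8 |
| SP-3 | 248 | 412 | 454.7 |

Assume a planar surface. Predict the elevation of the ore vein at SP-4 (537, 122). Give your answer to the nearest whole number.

Let the plane be z = a·x + b·y + c.
SP-2−SP-1: −1637a + 210b = 42.7;  SP-3−SP-1: −352a + 140b = 42.6.
Solving gives a = 0.01912, b = 0.35235.
Then c = 412.1 − a·600 − b·272 = 304.79.
At (537, 122): z = 10.3 + 43.0 + 304.79 = 358.0 m.

358 m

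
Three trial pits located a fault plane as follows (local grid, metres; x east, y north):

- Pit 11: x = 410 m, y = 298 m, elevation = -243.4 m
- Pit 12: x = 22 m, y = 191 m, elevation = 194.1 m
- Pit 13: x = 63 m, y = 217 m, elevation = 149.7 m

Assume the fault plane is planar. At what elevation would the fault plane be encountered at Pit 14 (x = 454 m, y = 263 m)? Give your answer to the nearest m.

-299 m

Let the plane be z = a·x + b·y + c.
Pit 12−Pit 11: −388a − 107b = 437.5;  Pit 13−Pit 11: −347a − 81b = 393.1.
Solving gives a = −1.16194, b = 0.12459.
Then c = -243.4 − a·410 − b·298 = 195.87.
At (454, 263): z = −527.5 + 32.8 + 195.87 = -298.9 m.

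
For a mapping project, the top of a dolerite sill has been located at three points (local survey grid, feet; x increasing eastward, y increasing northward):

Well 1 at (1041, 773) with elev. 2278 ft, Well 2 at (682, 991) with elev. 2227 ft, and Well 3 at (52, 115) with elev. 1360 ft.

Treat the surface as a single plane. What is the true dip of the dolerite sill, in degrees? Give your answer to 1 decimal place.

Let the plane be z = a·x + b·y + c.
Well 2−Well 1: −359a + 218b = −51;  Well 3−Well 1: −989a − 658b = −918.
Solving gives a = 0.51720, b = 0.61777.
Gradient magnitude |∇z| = √(a² + b²) = √(0.26749 + 0.38164) = 0.80569.
True dip = arctan(0.80569) = 38.9°, dipping toward SW (azimuth ≈ 220°).

38.9°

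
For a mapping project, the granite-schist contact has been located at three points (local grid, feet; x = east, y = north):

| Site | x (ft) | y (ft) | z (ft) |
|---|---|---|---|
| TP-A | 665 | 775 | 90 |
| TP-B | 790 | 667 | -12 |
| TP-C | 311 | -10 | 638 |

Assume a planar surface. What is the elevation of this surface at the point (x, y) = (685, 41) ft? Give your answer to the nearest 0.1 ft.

243.9 ft

Two edge vectors: TP-A→TP-B = (125, -108, -102), TP-A→TP-C = (-354, -785, 548).
Normal n = (TP-A→TP-B) × (TP-A→TP-C) = (-139254, -32392, -136357).
So ∂z/∂x = −n_x/n_z = −1.02125 and ∂z/∂y = −n_y/n_z = −0.23755.
Intercept c from TP-A: 90 + 679.13 + 184.10 = 953.23.
At (685, 41): z = −699.6 − 9.7 + 953.23 = 243.9 ft.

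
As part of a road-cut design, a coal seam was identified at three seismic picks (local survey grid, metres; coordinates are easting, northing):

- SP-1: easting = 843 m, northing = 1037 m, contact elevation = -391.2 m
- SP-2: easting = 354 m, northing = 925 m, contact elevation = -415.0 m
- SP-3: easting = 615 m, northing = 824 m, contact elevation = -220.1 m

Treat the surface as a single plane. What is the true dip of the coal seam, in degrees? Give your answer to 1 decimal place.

Let the plane be z = a·easting + b·northing + c.
SP-2−SP-1: −489a − 112b = −23.8;  SP-3−SP-1: −228a − 213b = 171.1.
Solving gives a = 0.30822, b = −1.13321.
Gradient magnitude |∇z| = √(a² + b²) = √(0.09500 + 1.28417) = 1.17438.
True dip = arctan(1.17438) = 49.6°, dipping toward NNW (azimuth ≈ 345°).

49.6°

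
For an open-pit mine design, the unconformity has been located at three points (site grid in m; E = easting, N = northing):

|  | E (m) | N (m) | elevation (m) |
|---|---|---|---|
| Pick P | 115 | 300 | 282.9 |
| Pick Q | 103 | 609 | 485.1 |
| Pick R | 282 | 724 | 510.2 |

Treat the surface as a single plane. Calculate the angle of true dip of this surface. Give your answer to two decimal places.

Let the plane be z = a·E + b·N + c.
Pick Q−Pick P: −12a + 309b = 202.2;  Pick R−Pick P: 167a + 424b = 227.3.
Solving gives a = −0.27336, b = 0.64375.
Gradient magnitude |∇z| = √(a² + b²) = √(0.07473 + 0.41442) = 0.69939.
True dip = arctan(0.69939) = 34.97°, dipping toward SSE (azimuth ≈ 157°).

34.97°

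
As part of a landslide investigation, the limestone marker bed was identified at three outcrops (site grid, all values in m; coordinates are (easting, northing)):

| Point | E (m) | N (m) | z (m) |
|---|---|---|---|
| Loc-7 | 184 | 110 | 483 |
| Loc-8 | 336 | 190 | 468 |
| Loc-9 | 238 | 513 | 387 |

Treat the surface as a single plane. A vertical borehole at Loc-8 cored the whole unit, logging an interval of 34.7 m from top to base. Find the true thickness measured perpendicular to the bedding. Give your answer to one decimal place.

33.7 m

Two edge vectors: Loc-7→Loc-8 = (152, 80, -15), Loc-7→Loc-9 = (54, 403, -96).
Normal n = (Loc-7→Loc-8) × (Loc-7→Loc-9) = (-1635, 13782, 56936).
So ∂z/∂E = −n_x/n_z = 0.02872 and ∂z/∂N = −n_y/n_z = −0.24206.
|∇z| = √(a²+b²) = 0.24376, so dip δ = arctan(0.24376) = 13.70°.
True thickness = vertical thickness × cos δ = 34.7 × cos 13.70° = 33.7 m.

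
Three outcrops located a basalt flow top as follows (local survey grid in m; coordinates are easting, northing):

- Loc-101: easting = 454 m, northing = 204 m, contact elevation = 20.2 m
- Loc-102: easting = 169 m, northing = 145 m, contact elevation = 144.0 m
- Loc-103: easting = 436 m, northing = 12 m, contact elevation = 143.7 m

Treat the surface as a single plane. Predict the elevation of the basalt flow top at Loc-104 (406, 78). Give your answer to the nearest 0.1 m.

Let the plane be z = a·easting + b·northing + c.
Loc-102−Loc-101: −285a − 59b = 123.8;  Loc-103−Loc-101: −18a − 192b = 123.5.
Solving gives a = −0.30719, b = −0.61443.
Then c = 20.2 − a·454 − b·204 = 285.01.
At (406, 78): z = −124.7 − 47.9 + 285.01 = 112.4 m.

112.4 m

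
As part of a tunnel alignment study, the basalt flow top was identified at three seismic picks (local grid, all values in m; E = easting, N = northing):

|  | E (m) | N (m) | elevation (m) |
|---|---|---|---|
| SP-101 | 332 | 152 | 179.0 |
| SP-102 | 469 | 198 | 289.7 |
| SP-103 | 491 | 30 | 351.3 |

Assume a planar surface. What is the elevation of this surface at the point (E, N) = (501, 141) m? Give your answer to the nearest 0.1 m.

Two edge vectors: SP-101→SP-102 = (137, 46, 110.7), SP-101→SP-103 = (159, -122, 172.3).
Normal n = (SP-101→SP-102) × (SP-101→SP-103) = (21431.2, -6003.8, -24028).
So ∂z/∂E = −n_x/n_z = 0.89193 and ∂z/∂N = −n_y/n_z = −0.24987.
Intercept c from SP-101: 179 − 296.12 + 37.98 = −79.14.
At (501, 141): z = 446.9 − 35.2 − 79.14 = 332.5 m.

332.5 m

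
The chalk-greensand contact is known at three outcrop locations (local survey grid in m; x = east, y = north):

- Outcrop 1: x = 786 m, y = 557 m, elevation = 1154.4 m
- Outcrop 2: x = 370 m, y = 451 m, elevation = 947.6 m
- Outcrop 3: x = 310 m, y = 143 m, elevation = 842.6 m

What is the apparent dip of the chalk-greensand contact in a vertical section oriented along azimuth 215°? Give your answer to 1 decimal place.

24.6°

Let the plane be z = a·x + b·y + c.
Outcrop 2−Outcrop 1: −416a − 106b = −206.8;  Outcrop 3−Outcrop 1: −476a − 414b = −311.8.
Solving gives a = 0.43168, b = 0.25682.
Unit vector along 215° is (sin 215°, cos 215°) = (-0.5736, -0.8192).
Slope in that direction = a·(-0.5736) + b·(-0.8192) = −0.45797.
Apparent dip = arctan|0.45797| = 24.6° (true dip is 26.7°, so apparent ≤ true as expected).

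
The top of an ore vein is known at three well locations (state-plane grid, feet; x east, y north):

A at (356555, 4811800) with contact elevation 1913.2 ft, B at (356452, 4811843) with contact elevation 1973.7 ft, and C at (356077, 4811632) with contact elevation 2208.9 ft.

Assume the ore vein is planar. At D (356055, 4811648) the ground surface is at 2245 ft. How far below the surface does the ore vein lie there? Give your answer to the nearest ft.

23 ft

Let the plane be z = a·x + b·y + c.
B−A: −103a + 43b = 60.5;  C−A: −478a − 168b = 295.7.
Solving gives a = −0.60433990, b = −0.04062814.
Then c = 1913.2 − a·356555 − b·4811800 = 412888.08.
At (356055, 4811648): z_contact = −215178.2 − 195488.3 + 412888.08 = 2221.5 ft.
Depth below ground = 2245 − 2221.5 = 23 ft.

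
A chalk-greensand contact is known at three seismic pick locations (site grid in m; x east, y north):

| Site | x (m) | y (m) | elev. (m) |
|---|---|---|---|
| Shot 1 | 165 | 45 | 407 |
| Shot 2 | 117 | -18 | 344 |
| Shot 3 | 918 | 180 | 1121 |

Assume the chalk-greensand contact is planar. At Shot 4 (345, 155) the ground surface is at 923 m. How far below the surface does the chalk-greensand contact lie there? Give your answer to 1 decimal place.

320.3 m

Let the plane be z = a·x + b·y + c.
Shot 2−Shot 1: −48a − 63b = −63;  Shot 3−Shot 1: 753a + 135b = 714.
Solving gives a = 0.89057, b = 0.32147.
Then c = 407 − a·165 − b·45 = 245.59.
At (345, 155): z_contact = 307.25 + 49.83 + 245.59 = 602.66 m.
Depth below ground = 923 − 602.66 = 320.3 m.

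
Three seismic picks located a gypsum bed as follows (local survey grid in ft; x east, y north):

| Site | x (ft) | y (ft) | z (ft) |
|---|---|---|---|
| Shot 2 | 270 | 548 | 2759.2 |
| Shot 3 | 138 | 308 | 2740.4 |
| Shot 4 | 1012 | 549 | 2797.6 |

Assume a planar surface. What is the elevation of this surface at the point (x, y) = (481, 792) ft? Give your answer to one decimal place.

Let the plane be z = a·x + b·y + c.
Shot 3−Shot 2: −132a − 240b = −18.8;  Shot 4−Shot 2: 742a + 1b = 38.4.
Solving gives a = 0.051685, b = 0.049907.
Then c = 2759.2 − a·270 − b·548 = 2717.90.
At (481, 792): z = 24.9 + 39.5 + 2717.90 = 2782.3 ft.

2782.3 ft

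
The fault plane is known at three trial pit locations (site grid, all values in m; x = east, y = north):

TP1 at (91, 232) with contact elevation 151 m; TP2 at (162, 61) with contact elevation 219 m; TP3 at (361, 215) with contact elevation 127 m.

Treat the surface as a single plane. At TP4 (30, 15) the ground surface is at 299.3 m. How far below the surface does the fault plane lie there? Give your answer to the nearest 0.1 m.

Two edge vectors: TP1→TP2 = (71, -171, 68), TP1→TP3 = (270, -17, -24).
Normal n = (TP1→TP2) × (TP1→TP3) = (5260, 20064, 44963).
So ∂z/∂x = −n_x/n_z = −0.11699 and ∂z/∂y = −n_y/n_z = −0.44623.
Intercept c from TP1: 151 + 10.65 + 103.53 = 265.17.
At (30, 15): z_contact = −3.51 − 6.69 + 265.17 = 254.97 m.
Depth below ground = 299.3 − 254.97 = 44.3 m.

44.3 m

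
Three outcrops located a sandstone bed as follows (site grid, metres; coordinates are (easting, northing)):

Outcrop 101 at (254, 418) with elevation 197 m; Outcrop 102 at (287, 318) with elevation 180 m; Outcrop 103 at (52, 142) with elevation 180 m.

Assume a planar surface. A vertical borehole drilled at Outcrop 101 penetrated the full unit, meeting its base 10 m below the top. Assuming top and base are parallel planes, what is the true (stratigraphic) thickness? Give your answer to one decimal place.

Let the plane be z = a·E + b·N + c.
Outcrop 102−Outcrop 101: 33a − 100b = −17;  Outcrop 103−Outcrop 101: −202a − 276b = −17.
Solving gives a = −0.10209, b = 0.13631.
|∇z| = √(a²+b²) = 0.17030, so dip δ = arctan(0.17030) = 9.66°.
True thickness = vertical thickness × cos δ = 10 × cos 9.66° = 9.9 m.

9.9 m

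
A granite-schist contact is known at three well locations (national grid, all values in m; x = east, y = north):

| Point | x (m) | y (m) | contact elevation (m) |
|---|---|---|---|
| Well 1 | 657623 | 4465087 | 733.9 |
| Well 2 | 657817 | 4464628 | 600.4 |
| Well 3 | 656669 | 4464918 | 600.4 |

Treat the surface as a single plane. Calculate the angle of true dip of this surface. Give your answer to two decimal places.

Let the plane be z = a·x + b·y + c.
Well 2−Well 1: 194a − 459b = −133.5;  Well 3−Well 1: −954a − 169b = −133.5.
Solving gives a = 0.08225, b = 0.32562.
Gradient magnitude |∇z| = √(a² + b²) = √(0.00677 + 0.10603) = 0.33584.
True dip = arctan(0.33584) = 18.56°, dipping toward SSW (azimuth ≈ 194°).

18.56°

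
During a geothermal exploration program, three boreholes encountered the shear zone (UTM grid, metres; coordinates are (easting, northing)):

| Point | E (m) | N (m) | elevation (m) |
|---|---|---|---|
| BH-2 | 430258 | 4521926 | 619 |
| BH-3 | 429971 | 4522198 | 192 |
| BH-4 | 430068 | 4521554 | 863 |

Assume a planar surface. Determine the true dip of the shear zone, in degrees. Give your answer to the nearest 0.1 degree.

48.2°

Two edge vectors: BH-2→BH-3 = (-287, 272, -427), BH-2→BH-4 = (-190, -372, 244).
Normal n = (BH-2→BH-3) × (BH-2→BH-4) = (-92476, 151158, 158444).
So ∂z/∂E = −n_x/n_z = 0.58365 and ∂z/∂N = −n_y/n_z = −0.95402.
Gradient magnitude |∇z| = √(a² + b²) = √(0.34065 + 0.91015) = 1.11839.
True dip = arctan(1.11839) = 48.2°, dipping toward NNW (azimuth ≈ 329°).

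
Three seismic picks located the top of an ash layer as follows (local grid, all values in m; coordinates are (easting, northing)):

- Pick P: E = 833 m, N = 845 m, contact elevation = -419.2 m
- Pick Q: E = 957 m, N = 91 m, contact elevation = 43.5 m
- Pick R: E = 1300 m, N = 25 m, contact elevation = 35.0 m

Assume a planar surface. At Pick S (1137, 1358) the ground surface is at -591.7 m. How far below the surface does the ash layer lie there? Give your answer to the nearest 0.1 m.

Two edge vectors: Pick P→Pick Q = (124, -754, 462.7), Pick P→Pick R = (467, -820, 454.2).
Normal n = (Pick P→Pick Q) × (Pick P→Pick R) = (36947.2, 159760.1, 250438).
So ∂z/∂E = −n_x/n_z = −0.147530 and ∂z/∂N = −n_y/n_z = −0.637923.
Intercept c from Pick P: -419.2 + 122.89 + 539.04 = 242.74.
At (1137, 1358): z_contact = −167.74 − 866.30 + 242.74 = -791.30 m.
Depth below ground = -591.7 − (-791.30) = 199.6 m.

199.6 m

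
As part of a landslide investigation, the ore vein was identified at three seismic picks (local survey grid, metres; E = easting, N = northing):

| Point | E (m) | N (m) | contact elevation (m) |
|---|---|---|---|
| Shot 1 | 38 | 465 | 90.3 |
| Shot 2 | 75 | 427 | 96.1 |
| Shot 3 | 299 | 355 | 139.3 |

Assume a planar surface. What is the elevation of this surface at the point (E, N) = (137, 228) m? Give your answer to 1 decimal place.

98.9 m

Let the plane be z = a·E + b·N + c.
Shot 2−Shot 1: 37a − 38b = 5.8;  Shot 3−Shot 1: 261a − 110b = 49.
Solving gives a = 0.20930, b = 0.05116.
Then c = 90.3 − a·38 − b·465 = 58.56.
At (137, 228): z = 28.7 + 11.7 + 58.56 = 98.9 m.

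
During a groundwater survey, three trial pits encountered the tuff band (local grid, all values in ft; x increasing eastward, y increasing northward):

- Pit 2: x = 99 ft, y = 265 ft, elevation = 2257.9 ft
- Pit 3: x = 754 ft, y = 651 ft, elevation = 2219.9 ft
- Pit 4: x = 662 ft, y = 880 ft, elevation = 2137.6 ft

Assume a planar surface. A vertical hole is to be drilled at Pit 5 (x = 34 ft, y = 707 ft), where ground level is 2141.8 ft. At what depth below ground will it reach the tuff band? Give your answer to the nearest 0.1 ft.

Let the plane be z = a·x + b·y + c.
Pit 3−Pit 2: 655a + 386b = −38;  Pit 4−Pit 2: 563a + 615b = −120.3.
Solving gives a = 0.12434, b = −0.30944.
Then c = 2257.9 − a·99 − b·265 = 2327.59.
At (34, 707): z_contact = 4.23 − 218.77 + 2327.59 = 2113.05 ft.
Depth below ground = 2141.8 − 2113.05 = 28.8 ft.

28.8 ft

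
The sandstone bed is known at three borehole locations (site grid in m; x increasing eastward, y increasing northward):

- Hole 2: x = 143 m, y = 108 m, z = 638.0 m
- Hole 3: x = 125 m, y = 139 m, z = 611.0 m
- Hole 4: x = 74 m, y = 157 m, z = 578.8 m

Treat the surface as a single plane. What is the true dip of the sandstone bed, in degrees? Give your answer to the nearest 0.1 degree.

Let the plane be z = a·x + b·y + c.
Hole 3−Hole 2: −18a + 31b = −27;  Hole 4−Hole 2: −69a + 49b = −59.2.
Solving gives a = 0.40748, b = −0.63437.
Gradient magnitude |∇z| = √(a² + b²) = √(0.16604 + 0.40242) = 0.75396.
True dip = arctan(0.75396) = 37.0°, dipping toward NNW (azimuth ≈ 327°).

37.0°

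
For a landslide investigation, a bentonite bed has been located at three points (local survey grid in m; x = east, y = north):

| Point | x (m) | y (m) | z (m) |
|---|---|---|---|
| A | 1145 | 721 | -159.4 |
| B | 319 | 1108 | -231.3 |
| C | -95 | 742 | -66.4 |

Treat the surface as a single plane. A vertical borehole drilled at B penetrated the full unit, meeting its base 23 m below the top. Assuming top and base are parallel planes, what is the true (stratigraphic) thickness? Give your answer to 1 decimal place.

Let the plane be z = a·x + b·y + c.
B−A: −826a + 387b = −71.9;  C−A: −1240a + 21b = 93.
Solving gives a = −0.08108, b = −0.35884.
|∇z| = √(a²+b²) = 0.36788, so dip δ = arctan(0.36788) = 20.20°.
True thickness = vertical thickness × cos δ = 23 × cos 20.20° = 21.6 m.

21.6 m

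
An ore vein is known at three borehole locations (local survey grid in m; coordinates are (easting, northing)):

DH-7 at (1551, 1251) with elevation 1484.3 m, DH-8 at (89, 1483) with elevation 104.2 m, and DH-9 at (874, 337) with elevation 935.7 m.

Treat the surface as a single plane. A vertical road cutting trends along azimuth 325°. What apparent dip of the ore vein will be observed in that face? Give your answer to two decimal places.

Two edge vectors: DH-7→DH-8 = (-1462, 232, -1380.1), DH-7→DH-9 = (-677, -914, -548.6).
Normal n = (DH-7→DH-8) × (DH-7→DH-9) = (-1388686.6, 132274.5, 1493332).
So ∂z/∂E = −n_x/n_z = 0.92992 and ∂z/∂N = −n_y/n_z = −0.08858.
Unit vector along 325° is (sin 325°, cos 325°) = (-0.5736, 0.8192).
Slope in that direction = a·(-0.5736) + b·(0.8192) = −0.60594.
Apparent dip = arctan|0.60594| = 31.21° (true dip is 43.0°, so apparent ≤ true as expected).

31.21°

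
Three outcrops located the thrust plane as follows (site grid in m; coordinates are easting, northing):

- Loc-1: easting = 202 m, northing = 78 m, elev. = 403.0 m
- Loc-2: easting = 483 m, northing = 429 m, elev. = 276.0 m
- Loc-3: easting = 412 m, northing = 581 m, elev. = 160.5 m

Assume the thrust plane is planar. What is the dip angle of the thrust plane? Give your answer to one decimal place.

34.6°

Two edge vectors: Loc-1→Loc-2 = (281, 351, -127), Loc-1→Loc-3 = (210, 503, -242.5).
Normal n = (Loc-1→Loc-2) × (Loc-1→Loc-3) = (-21236.5, 41472.5, 67633).
So ∂z/∂easting = −n_x/n_z = 0.31400 and ∂z/∂northing = −n_y/n_z = −0.61320.
Gradient magnitude |∇z| = √(a² + b²) = √(0.09859 + 0.37601) = 0.68892.
True dip = arctan(0.68892) = 34.6°, dipping toward NNW (azimuth ≈ 333°).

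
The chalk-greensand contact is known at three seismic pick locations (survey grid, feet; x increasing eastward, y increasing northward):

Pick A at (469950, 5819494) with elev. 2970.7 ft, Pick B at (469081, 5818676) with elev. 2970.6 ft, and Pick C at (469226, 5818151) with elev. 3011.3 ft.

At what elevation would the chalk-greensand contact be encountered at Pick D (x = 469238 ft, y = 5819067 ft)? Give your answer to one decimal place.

Let the plane be z = a·x + b·y + c.
Pick B−Pick A: −869a − 818b = −0.1;  Pick C−Pick A: −724a − 1343b = 40.6.
Solving gives a = 0.058008124, b = −0.061502518.
Then c = 2970.7 − a·469950 − b·5819494 = 333623.32.
At (469238, 5819067): z = 27219.6 − 357887.3 + 333623.32 = 2955.7 ft.

2955.7 ft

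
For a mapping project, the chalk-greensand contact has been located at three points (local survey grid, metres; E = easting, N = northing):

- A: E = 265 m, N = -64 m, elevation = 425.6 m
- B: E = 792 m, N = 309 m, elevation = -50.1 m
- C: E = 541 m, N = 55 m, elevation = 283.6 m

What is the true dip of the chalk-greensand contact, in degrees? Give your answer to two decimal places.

54.58°

Two edge vectors: A→B = (527, 373, -475.7), A→C = (276, 119, -142).
Normal n = (A→B) × (A→C) = (3642.3, -56459.2, -40235).
So ∂z/∂E = −n_x/n_z = 0.09053 and ∂z/∂N = −n_y/n_z = −1.40324.
Gradient magnitude |∇z| = √(a² + b²) = √(0.00819 + 1.96907) = 1.40615.
True dip = arctan(1.40615) = 54.58°, dipping toward N (azimuth ≈ 356°).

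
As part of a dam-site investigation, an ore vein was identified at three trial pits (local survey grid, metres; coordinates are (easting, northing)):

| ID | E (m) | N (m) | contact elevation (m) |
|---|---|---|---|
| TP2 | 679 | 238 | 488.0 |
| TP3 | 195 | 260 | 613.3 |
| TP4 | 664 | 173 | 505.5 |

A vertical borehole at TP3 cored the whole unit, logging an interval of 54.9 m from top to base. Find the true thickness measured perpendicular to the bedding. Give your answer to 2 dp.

51.99 m

Two edge vectors: TP2→TP3 = (-484, 22, 125.3), TP2→TP4 = (-15, -65, 17.5).
Normal n = (TP2→TP3) × (TP2→TP4) = (8529.5, 6590.5, 31790).
So ∂z/∂E = −n_x/n_z = −0.26831 and ∂z/∂N = −n_y/n_z = −0.20731.
|∇z| = √(a²+b²) = 0.33907, so dip δ = arctan(0.33907) = 18.73°.
True thickness = vertical thickness × cos δ = 54.9 × cos 18.73° = 51.99 m.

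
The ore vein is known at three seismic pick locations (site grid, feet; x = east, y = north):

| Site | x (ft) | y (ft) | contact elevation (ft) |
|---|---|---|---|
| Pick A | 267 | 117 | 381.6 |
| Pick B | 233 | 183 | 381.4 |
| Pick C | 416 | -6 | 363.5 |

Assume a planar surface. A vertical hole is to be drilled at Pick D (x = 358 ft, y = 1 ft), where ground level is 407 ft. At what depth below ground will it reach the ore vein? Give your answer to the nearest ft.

32 ft

Two edge vectors: Pick A→Pick B = (-34, 66, -0.2), Pick A→Pick C = (149, -123, -18.1).
Normal n = (Pick A→Pick B) × (Pick A→Pick C) = (-1219.2, -645.2, -5652).
So ∂z/∂x = −n_x/n_z = −0.21571 and ∂z/∂y = −n_y/n_z = −0.11415.
Intercept c from Pick A: 381.6 + 57.59 + 13.36 = 452.55.
At (358, 1): z_contact = −77.2 − 0.1 + 452.55 = 375.2 ft.
Depth below ground = 407 − 375.2 = 32 ft.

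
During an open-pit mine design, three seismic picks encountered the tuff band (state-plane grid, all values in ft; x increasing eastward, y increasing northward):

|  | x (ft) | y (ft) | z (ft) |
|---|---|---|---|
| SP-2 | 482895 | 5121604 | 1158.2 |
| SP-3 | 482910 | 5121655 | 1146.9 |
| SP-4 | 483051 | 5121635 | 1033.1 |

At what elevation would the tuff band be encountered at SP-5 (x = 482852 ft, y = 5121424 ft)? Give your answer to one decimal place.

Let the plane be z = a·x + b·y + c.
SP-3−SP-2: 15a + 51b = −11.3;  SP-4−SP-2: 156a + 31b = −125.1.
Solving gives a = −0.804939260, b = 0.015178214.
Then c = 1158.2 − a·482895 − b·5121604 = 312122.54.
At (482852, 5121424): z = −388666.5 + 77734.1 + 312122.54 = 1190.1 ft.

1190.1 ft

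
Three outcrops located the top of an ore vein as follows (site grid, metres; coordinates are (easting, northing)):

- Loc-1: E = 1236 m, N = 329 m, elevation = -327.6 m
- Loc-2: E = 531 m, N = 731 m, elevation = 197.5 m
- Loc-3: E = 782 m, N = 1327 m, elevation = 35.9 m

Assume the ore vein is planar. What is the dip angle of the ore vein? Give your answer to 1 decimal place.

Let the plane be z = a·E + b·N + c.
Loc-2−Loc-1: −705a + 402b = 525.1;  Loc-3−Loc-1: −454a + 998b = 363.5.
Solving gives a = −0.72527, b = 0.03430.
Gradient magnitude |∇z| = √(a² + b²) = √(0.52601 + 0.00118) = 0.72608.
True dip = arctan(0.72608) = 36.0°, dipping toward E (azimuth ≈ 093°).

36.0°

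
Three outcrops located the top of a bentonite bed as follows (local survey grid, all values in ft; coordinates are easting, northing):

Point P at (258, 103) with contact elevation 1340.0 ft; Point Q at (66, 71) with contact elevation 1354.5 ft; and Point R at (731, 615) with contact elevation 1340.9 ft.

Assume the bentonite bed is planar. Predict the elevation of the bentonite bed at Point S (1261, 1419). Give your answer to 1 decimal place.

1361.4 ft

Two edge vectors: Point P→Point Q = (-192, -32, 14.5), Point P→Point R = (473, 512, 0.9).
Normal n = (Point P→Point Q) × (Point P→Point R) = (-7452.8, 7031.3, -83168).
So ∂z/∂easting = −n_x/n_z = −0.089611 and ∂z/∂northing = −n_y/n_z = 0.084543.
Intercept c from Point P: 1340 + 23.12 − 8.71 = 1354.41.
At (1261, 1419): z = −113.0 + 120.0 + 1354.41 = 1361.4 ft.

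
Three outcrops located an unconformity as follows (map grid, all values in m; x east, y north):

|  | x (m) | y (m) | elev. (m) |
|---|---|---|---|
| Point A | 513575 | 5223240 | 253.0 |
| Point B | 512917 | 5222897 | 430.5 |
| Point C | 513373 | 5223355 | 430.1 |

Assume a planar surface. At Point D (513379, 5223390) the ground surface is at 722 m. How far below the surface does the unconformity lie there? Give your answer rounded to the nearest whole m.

276 m

Two edge vectors: Point A→Point B = (-658, -343, 177.5), Point A→Point C = (-202, 115, 177.1).
Normal n = (Point A→Point B) × (Point A→Point C) = (-81157.8, 80676.8, -144956).
So ∂z/∂x = −n_x/n_z = −0.55987886 and ∂z/∂y = −n_y/n_z = 0.55656061.
Intercept c from Point A: 253 + 287539.79 − 2907049.65 = −2619256.86.
At (513379, 5223390): z_contact = −287430.0 + 2907133.1 − 2619256.86 = 446.2 m.
Depth below ground = 722 − 446.2 = 276 m.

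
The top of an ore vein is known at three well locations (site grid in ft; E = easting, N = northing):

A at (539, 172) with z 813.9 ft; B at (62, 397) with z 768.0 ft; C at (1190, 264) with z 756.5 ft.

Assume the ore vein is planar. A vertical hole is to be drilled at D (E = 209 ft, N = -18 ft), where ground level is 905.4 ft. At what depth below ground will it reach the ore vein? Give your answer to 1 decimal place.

Let the plane be z = a·E + b·N + c.
B−A: −477a + 225b = −45.9;  C−A: 651a + 92b = −57.4.
Solving gives a = −0.045662, b = −0.300804.
Then c = 813.9 − a·539 − b·172 = 890.25.
At (209, -18): z_contact = −9.54 + 5.41 + 890.25 = 886.12 ft.
Depth below ground = 905.4 − 886.12 = 19.3 ft.

19.3 ft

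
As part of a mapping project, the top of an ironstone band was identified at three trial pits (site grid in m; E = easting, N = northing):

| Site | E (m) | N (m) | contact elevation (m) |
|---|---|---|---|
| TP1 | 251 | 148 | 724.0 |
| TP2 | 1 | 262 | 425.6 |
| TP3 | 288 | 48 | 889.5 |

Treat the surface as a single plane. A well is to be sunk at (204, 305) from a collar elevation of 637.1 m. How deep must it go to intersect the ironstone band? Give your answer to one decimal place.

167.1 m

Two edge vectors: TP1→TP2 = (-250, 114, -298.4), TP1→TP3 = (37, -100, 165.5).
Normal n = (TP1→TP2) × (TP1→TP3) = (-10973, 30334.2, 20782).
So ∂z/∂E = −n_x/n_z = 0.52801 and ∂z/∂N = −n_y/n_z = −1.45964.
Intercept c from TP1: 724 − 132.53 + 216.03 = 807.50.
At (204, 305): z_contact = 107.71 − 445.19 + 807.50 = 470.02 m.
Depth below ground = 637.1 − 470.02 = 167.1 m.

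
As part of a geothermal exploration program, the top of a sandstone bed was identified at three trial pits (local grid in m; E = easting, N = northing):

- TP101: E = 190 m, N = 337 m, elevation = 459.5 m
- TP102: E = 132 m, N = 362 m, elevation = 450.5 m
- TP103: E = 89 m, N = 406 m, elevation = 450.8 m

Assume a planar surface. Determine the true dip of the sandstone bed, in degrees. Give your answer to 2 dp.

Let the plane be z = a·E + b·N + c.
TP102−TP101: −58a + 25b = −9;  TP103−TP101: −101a + 69b = −8.7.
Solving gives a = 0.27319, b = 0.27380.
Gradient magnitude |∇z| = √(a² + b²) = √(0.07463 + 0.07497) = 0.38678.
True dip = arctan(0.38678) = 21.15°, dipping toward SW (azimuth ≈ 225°).

21.15°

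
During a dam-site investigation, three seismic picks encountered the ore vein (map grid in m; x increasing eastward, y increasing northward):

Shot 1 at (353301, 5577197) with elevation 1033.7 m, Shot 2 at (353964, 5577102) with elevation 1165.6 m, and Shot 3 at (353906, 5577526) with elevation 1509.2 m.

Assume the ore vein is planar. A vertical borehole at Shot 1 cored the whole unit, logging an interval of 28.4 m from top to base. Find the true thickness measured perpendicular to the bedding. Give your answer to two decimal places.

20.98 m

Let the plane be z = a·x + b·y + c.
Shot 2−Shot 1: 663a − 95b = 131.9;  Shot 3−Shot 1: 605a + 329b = 475.5.
Solving gives a = 0.32136, b = 0.85434.
|∇z| = √(a²+b²) = 0.91278, so dip δ = arctan(0.91278) = 42.39°.
True thickness = vertical thickness × cos δ = 28.4 × cos 42.39° = 20.98 m.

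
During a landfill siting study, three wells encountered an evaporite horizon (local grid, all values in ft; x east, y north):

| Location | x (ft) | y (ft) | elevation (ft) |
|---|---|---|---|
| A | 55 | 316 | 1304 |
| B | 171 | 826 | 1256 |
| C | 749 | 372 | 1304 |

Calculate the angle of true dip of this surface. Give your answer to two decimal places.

5.49°

Two edge vectors: A→B = (116, 510, -48), A→C = (694, 56, 0).
Normal n = (A→B) × (A→C) = (2688, -33312, -347444).
So ∂z/∂x = −n_x/n_z = 0.00774 and ∂z/∂y = −n_y/n_z = −0.09588.
Gradient magnitude |∇z| = √(a² + b²) = √(0.00006 + 0.00919) = 0.09619.
True dip = arctan(0.09619) = 5.49°, dipping toward N (azimuth ≈ 355°).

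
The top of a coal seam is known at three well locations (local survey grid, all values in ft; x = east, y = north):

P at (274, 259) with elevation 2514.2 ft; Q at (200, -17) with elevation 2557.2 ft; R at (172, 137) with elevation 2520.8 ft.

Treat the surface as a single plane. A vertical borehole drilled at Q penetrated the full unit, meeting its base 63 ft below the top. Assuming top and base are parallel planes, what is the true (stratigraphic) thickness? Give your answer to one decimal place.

60.8 ft

Let the plane be z = a·x + b·y + c.
Q−P: −74a − 276b = 43;  R−P: −102a − 122b = 6.6.
Solving gives a = 0.17906, b = −0.20381.
|∇z| = √(a²+b²) = 0.27129, so dip δ = arctan(0.27129) = 15.18°.
True thickness = vertical thickness × cos δ = 63 × cos 15.18° = 60.8 ft.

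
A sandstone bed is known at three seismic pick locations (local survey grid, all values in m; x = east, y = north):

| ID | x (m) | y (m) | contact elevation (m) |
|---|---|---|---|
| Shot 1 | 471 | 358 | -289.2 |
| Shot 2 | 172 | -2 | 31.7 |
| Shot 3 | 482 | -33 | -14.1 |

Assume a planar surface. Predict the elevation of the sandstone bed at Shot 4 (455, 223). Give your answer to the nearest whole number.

-190 m

Two edge vectors: Shot 1→Shot 2 = (-299, -360, 320.9), Shot 1→Shot 3 = (11, -391, 275.1).
Normal n = (Shot 1→Shot 2) × (Shot 1→Shot 3) = (26435.9, 85784.8, 120869).
So ∂z/∂x = −n_x/n_z = −0.21872 and ∂z/∂y = −n_y/n_z = −0.70973.
Intercept c from Shot 1: -289.2 + 103.01 + 254.08 = 67.90.
At (455, 223): z = −99.5 − 158.3 + 67.90 = -189.9 m.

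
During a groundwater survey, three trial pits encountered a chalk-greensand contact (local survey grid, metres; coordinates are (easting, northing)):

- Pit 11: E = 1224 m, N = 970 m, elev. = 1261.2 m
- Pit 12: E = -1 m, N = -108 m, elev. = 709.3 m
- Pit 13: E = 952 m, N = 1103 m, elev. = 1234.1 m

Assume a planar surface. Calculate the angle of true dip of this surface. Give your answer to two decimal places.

Let the plane be z = a·E + b·N + c.
Pit 12−Pit 11: −1225a − 1078b = −551.9;  Pit 13−Pit 11: −272a + 133b = −27.1.
Solving gives a = 0.22497, b = 0.25632.
Gradient magnitude |∇z| = √(a² + b²) = √(0.05061 + 0.06570) = 0.34104.
True dip = arctan(0.34104) = 18.83°, dipping toward SW (azimuth ≈ 221°).

18.83°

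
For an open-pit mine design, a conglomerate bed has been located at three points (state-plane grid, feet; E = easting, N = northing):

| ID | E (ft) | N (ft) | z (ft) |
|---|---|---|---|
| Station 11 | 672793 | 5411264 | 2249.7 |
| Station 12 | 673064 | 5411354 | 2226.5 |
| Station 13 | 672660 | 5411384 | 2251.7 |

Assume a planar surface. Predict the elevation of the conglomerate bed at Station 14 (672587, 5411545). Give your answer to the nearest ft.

2247 ft

Let the plane be z = a·E + b·N + c.
Station 12−Station 11: 271a + 90b = −23.2;  Station 13−Station 11: −133a + 120b = 2.
Solving gives a = −0.06662171, b = −0.05717240.
Then c = 2249.7 − a·672793 − b·5411264 = 356447.26.
At (672587, 5411545): z = −44808.9 − 309391.0 + 356447.26 = 2247.4 ft.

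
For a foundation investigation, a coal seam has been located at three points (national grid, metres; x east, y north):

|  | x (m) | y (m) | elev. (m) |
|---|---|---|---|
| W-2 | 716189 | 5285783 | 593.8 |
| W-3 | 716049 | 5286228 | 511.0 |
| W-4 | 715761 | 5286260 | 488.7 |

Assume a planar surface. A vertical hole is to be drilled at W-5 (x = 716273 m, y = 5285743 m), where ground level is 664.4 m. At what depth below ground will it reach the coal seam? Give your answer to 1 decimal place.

59.0 m

Two edge vectors: W-2→W-3 = (-140, 445, -82.8), W-2→W-4 = (-428, 477, -105.1).
Normal n = (W-2→W-3) × (W-2→W-4) = (-7273.9, 20724.4, 123680).
So ∂z/∂x = −n_x/n_z = 0.058812257 and ∂z/∂y = −n_y/n_z = −0.167564683.
Intercept c from W-2: 593.8 − 42120.69 + 885710.55 = 844183.66.
At (716273, 5285743): z_contact = 42125.63 − 885703.85 + 844183.66 = 605.44 m.
Depth below ground = 664.4 − 605.44 = 59.0 m.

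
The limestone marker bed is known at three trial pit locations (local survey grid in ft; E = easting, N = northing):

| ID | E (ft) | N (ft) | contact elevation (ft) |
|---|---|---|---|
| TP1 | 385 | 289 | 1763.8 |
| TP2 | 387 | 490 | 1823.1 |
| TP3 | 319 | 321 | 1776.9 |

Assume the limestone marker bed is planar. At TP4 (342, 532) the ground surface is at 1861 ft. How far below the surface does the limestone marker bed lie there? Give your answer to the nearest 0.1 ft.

23.0 ft

Let the plane be z = a·E + b·N + c.
TP2−TP1: 2a + 201b = 59.3;  TP3−TP1: −66a + 32b = 13.1.
Solving gives a = −0.05518, b = 0.29557.
Then c = 1763.8 − a·385 − b·289 = 1699.62.
At (342, 532): z_contact = −18.87 + 157.25 + 1699.62 = 1838.00 ft.
Depth below ground = 1861 − 1838.00 = 23.0 ft.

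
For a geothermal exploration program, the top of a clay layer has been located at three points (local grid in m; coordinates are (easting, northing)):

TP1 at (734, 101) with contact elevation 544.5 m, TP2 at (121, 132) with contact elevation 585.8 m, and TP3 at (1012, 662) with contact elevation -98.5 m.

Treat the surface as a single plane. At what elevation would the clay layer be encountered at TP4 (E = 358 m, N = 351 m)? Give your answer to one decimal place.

Two edge vectors: TP1→TP2 = (-613, 31, 41.3), TP1→TP3 = (278, 561, -643).
Normal n = (TP1→TP2) × (TP1→TP3) = (-43102.3, -382677.6, -352511).
So ∂z/∂E = −n_x/n_z = −0.122272 and ∂z/∂N = −n_y/n_z = −1.085576.
Intercept c from TP1: 544.5 + 89.75 + 109.64 = 743.89.
At (358, 351): z = −43.8 − 381.0 + 743.89 = 319.1 m.

319.1 m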